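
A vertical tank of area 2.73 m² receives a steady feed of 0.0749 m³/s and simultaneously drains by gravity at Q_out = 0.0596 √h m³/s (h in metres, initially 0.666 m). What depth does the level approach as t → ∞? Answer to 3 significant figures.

1.58 m

A dh/dt = Q_in − 0.0596 √h. Steady state requires inflow = outflow:
Q_in = 0.0596 √h_ss ⇒ √h_ss = 0.0749/0.0596 = 1.2567.
h_ss = 1.2567² = 1.5793 m. (Since h₀ = 0.666 m < h_ss, the level will rise toward this value.)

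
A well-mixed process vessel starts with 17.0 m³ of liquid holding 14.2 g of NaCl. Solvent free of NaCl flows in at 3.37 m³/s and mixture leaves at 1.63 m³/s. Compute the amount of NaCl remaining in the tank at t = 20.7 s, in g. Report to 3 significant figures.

4.89 g

Total volume: dV/dt = Q_in − Q_out = 1.7400 m³/s, so V(t) = 17.0 + 1.7400 t and V(20.7) = 53.018 m³.
Species balance (pure solvent in): dm/dt = −Q_out · m/V(t).
Separate: dm/m = −Q_out dt/V(t) ⇒ ln(m/m₀) = −(Q_out/(Q_in−Q_out)) ln(V/V₀).
m = m₀ (V₀/V)^(Q_out/(Q_in−Q_out)) = 14.2 × (17.0/53.018)^(0.93678) = 4.8926 g.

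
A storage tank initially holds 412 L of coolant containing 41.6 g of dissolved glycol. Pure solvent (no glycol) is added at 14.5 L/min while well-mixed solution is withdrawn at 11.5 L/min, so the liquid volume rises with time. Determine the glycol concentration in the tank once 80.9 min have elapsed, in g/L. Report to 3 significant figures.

Let m(t) be the amount of glycol. Volume: V(t) = V₀ + (Q_in − Q_out) t = 412 + 3.0000 t; V(80.9) = 654.70 L.
Species balance (pure solvent in): dm/dt = −Q_out · m/V(t).
dm/m = −Q_out dt/(V₀ + 3.0000 t); integrating gives ln(m/m₀) = −(Q_out/(Q_in−Q_out)) ln(V/V₀).
m = m₀ (V₀/V)^(Q_out/(Q_in−Q_out)) = 41.6 × (412/654.70)^(3.8333) = 7.0475 g.
C = m/V = 7.0475/654.70 = 0.010765 g/L.

0.0108 g/L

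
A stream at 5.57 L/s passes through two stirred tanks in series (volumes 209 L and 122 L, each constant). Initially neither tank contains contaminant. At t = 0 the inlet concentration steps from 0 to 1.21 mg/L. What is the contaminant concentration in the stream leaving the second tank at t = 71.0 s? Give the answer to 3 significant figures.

Each tank obeys Vᵢ dCᵢ/dt = Q(Cᵢ₋₁ − Cᵢ), so τᵢ = Vᵢ/Q.
τ₁ = 209/5.57 = 37.522 s; τ₂ = 122/5.57 = 21.903 s.
Tank 1: C₁ = C_in(1 − e^(−t/τ₁)). Tank 2 (τ₁ ≠ τ₂): C₂ = C_in[1 − (τ₁ e^(−t/τ₁) − τ₂ e^(−t/τ₂))/(τ₁ − τ₂)].
At t = 71.0: e^(−t/τ₁) = 0.15074, e^(−t/τ₂) = 0.039103.
C₂ = 1.21·[1 − (37.522·0.15074 − 21.903·0.039103)/(15.619)] = 1.21·0.69271 = 0.83818 mg/L.

0.838 mg/L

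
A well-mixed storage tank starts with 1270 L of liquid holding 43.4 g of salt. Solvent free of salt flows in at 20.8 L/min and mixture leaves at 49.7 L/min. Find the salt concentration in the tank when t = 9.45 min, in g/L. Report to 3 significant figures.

0.0287 g/L

Total volume: dV/dt = Q_in − Q_out = -28.900 L/min, so V(t) = 1270 − 28.900 t and V(9.45) = 996.89 L.
Species balance (pure solvent in): dm/dt = −Q_out · m/V(t).
dm/m = −Q_out dt/(V₀ − 28.900 t); integrating gives ln(m/m₀) = −(Q_out/(Q_in−Q_out)) ln(V/V₀).
m = m₀ (V₀/V)^(Q_out/(Q_in−Q_out)) = 43.4 × (1270/996.89)^(-1.7197) = 28.619 g.
C = m/V = 28.619/996.89 = 0.028708 g/L.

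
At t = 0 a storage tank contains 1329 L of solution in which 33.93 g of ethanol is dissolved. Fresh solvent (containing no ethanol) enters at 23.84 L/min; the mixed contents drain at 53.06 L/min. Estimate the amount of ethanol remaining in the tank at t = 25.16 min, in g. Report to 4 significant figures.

Let m(t) be the amount of ethanol. Volume: V(t) = V₀ + (Q_in − Q_out) t = 1329 − 29.2200 t; V(25.16) = 593.825 L.
Solute balance: dm/dt = 0 − Q_out C = −Q_out m/V(t).
Separate: dm/m = −Q_out dt/V(t) ⇒ ln(m/m₀) = −(Q_out/(Q_in−Q_out)) ln(V/V₀).
m = m₀ (V₀/V)^(Q_out/(Q_in−Q_out)) = 33.93 × (1329/593.825)^(-1.81588) = 7.85721 g.

7.857 g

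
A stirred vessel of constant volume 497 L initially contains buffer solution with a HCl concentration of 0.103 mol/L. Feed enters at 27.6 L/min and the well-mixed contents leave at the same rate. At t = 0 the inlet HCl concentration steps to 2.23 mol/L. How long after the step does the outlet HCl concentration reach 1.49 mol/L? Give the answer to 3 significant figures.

Unsteady species balance (constant V, well mixed): V dC/dt = Q(C_in − C), so τ = V/Q = 18.007 min.
C(t) = C_in + (C₀ − C_in) e^(−t/τ). Set C = 1.49 and solve for t:
e^(−t/τ) = (C − C_in)/(C₀ − C_in) = (1.49 − 2.23)/(0.103 − 2.23) = 0.34791
t = −τ ln(…) = 18.007 × 1.0558 = 19.012 min.

19.0 min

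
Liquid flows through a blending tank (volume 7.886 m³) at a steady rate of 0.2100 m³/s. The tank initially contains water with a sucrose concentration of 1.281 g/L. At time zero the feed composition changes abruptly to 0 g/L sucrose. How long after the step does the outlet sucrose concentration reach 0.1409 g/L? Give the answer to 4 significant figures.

Species balance on the tank: V dC/dt = Q(C_in − C), so τ = V/Q = 37.5524 s.
C(t) = C_in + (C₀ − C_in) e^(−t/τ). Set C = 0.1409 and solve for t:
e^(−t/τ) = (C − C_in)/(C₀ − C_in) = (0.1409 − 0)/(1.281 − 0) = 0.109992
t = −τ ln(…) = 37.5524 × 2.20735 = 82.8911 s.

82.89 s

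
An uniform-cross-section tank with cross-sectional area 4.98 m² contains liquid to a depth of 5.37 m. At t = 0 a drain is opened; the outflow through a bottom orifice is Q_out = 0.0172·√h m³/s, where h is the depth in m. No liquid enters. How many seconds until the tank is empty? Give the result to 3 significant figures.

1340 s

With no inflow, A dh/dt = −0.0172 √h.
∫ h^(−1/2) dh = −(0.0172/A) ∫ dt, giving 2√h = 2√h₀ − (0.0172/A) t.
Tank is empty when √h = 0: t_empty = 2A√h₀/0.0172.
t_empty = 2·4.98·√5.37/0.0172 = 9.9600·2.3173/0.0172 = 1341.9 s.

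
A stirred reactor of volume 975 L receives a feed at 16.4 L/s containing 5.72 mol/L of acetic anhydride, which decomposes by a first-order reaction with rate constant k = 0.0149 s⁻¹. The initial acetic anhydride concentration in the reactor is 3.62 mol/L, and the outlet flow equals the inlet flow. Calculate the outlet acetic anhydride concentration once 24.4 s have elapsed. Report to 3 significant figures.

3.30 mol/L

Accumulation = in − out − consumed: V dC/dt = Q C_in − Q C − k V C.
dC/dt = (Q/V) C_in − (Q/V + k) C; effective rate a = Q/V + k = 0.016821 + 0.0149 = 0.031721 s⁻¹.
C_ss = Q C_in/(Q + kV) = 3.0332 mol/L; C(t) = C_ss + (C₀ − C_ss) e^(−a t).
C(24.4) = 3.0332 + (0.58684)·e^(−0.031721·24.4) = 3.0332 + (0.58684)·0.46117 = 3.3038 mol/L.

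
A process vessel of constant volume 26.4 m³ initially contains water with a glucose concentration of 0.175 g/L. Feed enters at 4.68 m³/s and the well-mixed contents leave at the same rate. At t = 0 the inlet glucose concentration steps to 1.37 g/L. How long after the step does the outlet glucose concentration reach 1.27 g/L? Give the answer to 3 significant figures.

14.0 s

Mass balance on the solute (V constant): V dC/dt = Q(C_in − C), so τ = V/Q = 5.6410 s.
C(t) = C_in + (C₀ − C_in) e^(−t/τ). Set C = 1.27 and solve for t:
e^(−t/τ) = (C − C_in)/(C₀ − C_in) = (1.27 − 1.37)/(0.175 − 1.37) = 0.083682
t = −τ ln(…) = 5.6410 × 2.4807 = 13.994 s.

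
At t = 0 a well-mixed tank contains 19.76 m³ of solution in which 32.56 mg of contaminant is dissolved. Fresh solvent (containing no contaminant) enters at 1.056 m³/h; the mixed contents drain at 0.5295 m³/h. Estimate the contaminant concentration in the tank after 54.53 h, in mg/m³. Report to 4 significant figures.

Let m(t) be the amount of contaminant. Volume: V(t) = V₀ + (Q_in − Q_out) t = 19.76 + 0.526500 t; V(54.53) = 48.4700 m³.
Species balance (pure solvent in): dm/dt = −Q_out · m/V(t).
Separate: dm/m = −Q_out dt/V(t) ⇒ ln(m/m₀) = −(Q_out/(Q_in−Q_out)) ln(V/V₀).
m = m₀ (V₀/V)^(Q_out/(Q_in−Q_out)) = 32.56 × (19.76/48.4700)^(1.00570) = 13.2062 mg.
C = m/V = 13.2062/48.4700 = 0.272461 mg/m³.

0.2725 mg/m³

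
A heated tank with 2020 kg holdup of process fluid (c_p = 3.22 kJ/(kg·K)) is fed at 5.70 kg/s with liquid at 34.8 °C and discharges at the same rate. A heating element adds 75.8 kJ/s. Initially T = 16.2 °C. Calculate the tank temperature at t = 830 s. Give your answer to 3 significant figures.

M c_p dT/dt = ṁ c_p (T_in − T) + Q̇.
Rearrange: dT/dt = (T_ss − T)/τ with τ = M/ṁ = 354.39 s and T_ss = T_in + Q̇/(ṁ c_p) = 38.930 °C.
Integrating: T(t) = T_ss + (T₀ − T_ss) e^(−t/τ).
T(830) = 38.930 + (-22.730)·e^(−830/354.39) = 38.930 + (-22.730)·0.096128 = 36.745 °C.

36.7 °C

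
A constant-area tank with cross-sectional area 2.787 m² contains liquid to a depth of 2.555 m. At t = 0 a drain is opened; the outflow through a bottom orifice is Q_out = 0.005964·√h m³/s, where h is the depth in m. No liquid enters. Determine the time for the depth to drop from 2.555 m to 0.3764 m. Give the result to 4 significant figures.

A dh/dt = −Q_out = −0.005964 √h.
Separate and integrate: 2(√h − √h₀) = −(0.005964/A) t.
t = 2A(√h₀ − √h)/0.005964 = 2·2.787·(√2.555 − √0.3764)/0.005964
  = 5.57400 × (1.59844 − 0.613514) / 0.005964 = 920.516 s.

920.5 s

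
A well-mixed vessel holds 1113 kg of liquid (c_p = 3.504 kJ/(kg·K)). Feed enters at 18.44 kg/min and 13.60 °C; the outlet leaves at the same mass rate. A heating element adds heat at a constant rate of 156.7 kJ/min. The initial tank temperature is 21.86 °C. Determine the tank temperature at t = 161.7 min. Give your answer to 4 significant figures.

16.43 °C

M c_p dT/dt = ṁ c_p (T_in − T) + Q̇.
τ = M/ṁ = 60.3579 min; T_ss = T_in + Q̇/(ṁ c_p) = 13.60 + 156.7/(18.44·3.504) = 16.0252 °C.
Integrating: T(t) = T_ss + (T₀ − T_ss) e^(−t/τ).
T(161.7) = 16.0252 + (5.83482)·e^(−161.7/60.3579) = 16.0252 + (5.83482)·0.0686305 = 16.4256 °C.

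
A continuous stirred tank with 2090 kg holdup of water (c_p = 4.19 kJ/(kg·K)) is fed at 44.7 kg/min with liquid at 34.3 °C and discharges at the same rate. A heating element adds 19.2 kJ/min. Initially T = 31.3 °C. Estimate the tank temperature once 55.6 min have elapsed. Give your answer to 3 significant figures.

33.5 °C

First-law balance (no shaft work): M c_p dT/dt = ṁ c_p (T_in − T) + 19.2.
τ = M/ṁ = 46.756 min; T_ss = T_in + Q̇/(ṁ c_p) = 34.3 + 19.2/(44.7·4.19) = 34.403 °C.
T approaches T_ss exponentially: T(t) = T_ss + (T₀ − T_ss) e^(−t/τ).
T(55.6) = 34.403 + (-3.1025)·e^(−55.6/46.756) = 34.403 + (-3.1025)·0.30448 = 33.458 °C.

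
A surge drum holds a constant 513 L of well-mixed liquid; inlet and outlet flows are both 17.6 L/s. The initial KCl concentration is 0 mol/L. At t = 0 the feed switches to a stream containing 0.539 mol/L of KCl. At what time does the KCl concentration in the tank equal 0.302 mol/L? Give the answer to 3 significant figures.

Species balance: V dC/dt = Q(C_in − C) ⇒ τ = V/Q = 29.148 s.
C(t) = C_in + (C₀ − C_in) e^(−t/τ). Set C = 0.302 and solve for t:
e^(−t/τ) = (C − C_in)/(C₀ − C_in) = (0.302 − 0.539)/(0 − 0.539) = 0.43970
t = −τ ln(…) = 29.148 × 0.82166 = 23.949 s.

23.9 s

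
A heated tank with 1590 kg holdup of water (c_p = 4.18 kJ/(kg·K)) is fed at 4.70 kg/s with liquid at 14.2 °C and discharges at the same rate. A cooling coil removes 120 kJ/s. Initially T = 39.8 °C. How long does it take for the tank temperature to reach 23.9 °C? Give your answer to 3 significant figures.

M c_p dT/dt = ṁ c_p (T_in − T) − Q̇.
τ = M/ṁ = 338.30 s; T_ss = T_in − Q̇/(ṁ c_p) = 8.0919 °C.
T(t) = T_ss + (T₀ − T_ss) e^(−t/τ). Set T = 23.9:
e^(−t/τ) = (23.9 − 8.0919)/(39.8 − 8.0919) = 0.49855
t = −338.30 · ln(0.49855) = 235.47 s.

235 s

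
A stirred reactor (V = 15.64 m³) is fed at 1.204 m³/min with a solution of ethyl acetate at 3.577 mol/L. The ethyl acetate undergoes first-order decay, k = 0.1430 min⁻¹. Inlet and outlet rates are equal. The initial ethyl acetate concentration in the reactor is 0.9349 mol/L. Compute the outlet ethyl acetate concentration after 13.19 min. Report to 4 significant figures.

1.234 mol/L

Species balance: V dC/dt = Q C_in − Q C − k V C.
dC/dt = (Q/V) C_in − (Q/V + k) C; effective rate a = Q/V + k = 0.0769821 + 0.1430 = 0.219982 min⁻¹.
C_ss = Q C_in/(Q + kV) = 1.25176 mol/L; C(t) = C_ss + (C₀ − C_ss) e^(−a t).
C(13.19) = 1.25176 + (-0.316861)·e^(−0.219982·13.19) = 1.25176 + (-0.316861)·0.0549372 = 1.23435 mol/L.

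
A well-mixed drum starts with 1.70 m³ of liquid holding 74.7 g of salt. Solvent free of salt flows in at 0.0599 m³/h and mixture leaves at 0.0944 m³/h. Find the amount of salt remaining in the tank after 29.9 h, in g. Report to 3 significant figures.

5.81 g

Total volume: dV/dt = Q_in − Q_out = -0.034500 m³/h, so V(t) = 1.70 − 0.034500 t and V(29.9) = 0.66845 m³.
Solute balance: dm/dt = 0 − Q_out C = −Q_out m/V(t).
dm/m = −Q_out dt/(V₀ − 0.034500 t); integrating gives ln(m/m₀) = −(Q_out/(Q_in−Q_out)) ln(V/V₀).
m = m₀ (V₀/V)^(Q_out/(Q_in−Q_out)) = 74.7 × (1.70/0.66845)^(-2.7362) = 5.8091 g.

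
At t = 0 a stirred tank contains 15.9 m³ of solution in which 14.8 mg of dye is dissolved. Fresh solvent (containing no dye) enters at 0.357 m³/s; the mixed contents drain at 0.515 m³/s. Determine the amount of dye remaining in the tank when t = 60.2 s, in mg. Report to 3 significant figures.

Total volume: dV/dt = Q_in − Q_out = -0.15800 m³/s, so V(t) = 15.9 − 0.15800 t and V(60.2) = 6.3884 m³.
Solute balance: dm/dt = 0 − Q_out C = −Q_out m/V(t).
Separate: dm/m = −Q_out dt/V(t) ⇒ ln(m/m₀) = −(Q_out/(Q_in−Q_out)) ln(V/V₀).
m = m₀ (V₀/V)^(Q_out/(Q_in−Q_out)) = 14.8 × (15.9/6.3884)^(-3.2595) = 0.75768 mg.

0.758 mg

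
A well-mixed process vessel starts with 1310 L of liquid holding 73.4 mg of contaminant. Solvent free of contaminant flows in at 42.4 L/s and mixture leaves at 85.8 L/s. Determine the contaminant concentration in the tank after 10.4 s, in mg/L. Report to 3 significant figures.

0.0371 mg/L

Let m(t) be the amount of contaminant. Volume: V(t) = V₀ + (Q_in − Q_out) t = 1310 − 43.400 t; V(10.4) = 858.64 L.
Species balance (pure solvent in): dm/dt = −Q_out · m/V(t).
dm/m = −Q_out dt/(V₀ − 43.400 t); integrating gives ln(m/m₀) = −(Q_out/(Q_in−Q_out)) ln(V/V₀).
m = m₀ (V₀/V)^(Q_out/(Q_in−Q_out)) = 73.4 × (1310/858.64)^(-1.9770) = 31.842 mg.
C = m/V = 31.842/858.64 = 0.037084 mg/L.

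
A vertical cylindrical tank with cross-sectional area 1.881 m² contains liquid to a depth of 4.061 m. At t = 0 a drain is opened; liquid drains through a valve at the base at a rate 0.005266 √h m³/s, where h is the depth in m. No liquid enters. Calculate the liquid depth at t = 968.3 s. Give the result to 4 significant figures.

0.4353 m

A dh/dt = −Q_out = −0.005266 √h.
This is separable: 2 d(√h)/dt = −0.005266/A, so √h = √h₀ − (0.005266/(2A)) t.
√h = √4.061 − 0.005266·968.3/(2·1.881) = 2.01519 − 1.35541 = 0.659778.
h = 0.659778² = 0.435307 m.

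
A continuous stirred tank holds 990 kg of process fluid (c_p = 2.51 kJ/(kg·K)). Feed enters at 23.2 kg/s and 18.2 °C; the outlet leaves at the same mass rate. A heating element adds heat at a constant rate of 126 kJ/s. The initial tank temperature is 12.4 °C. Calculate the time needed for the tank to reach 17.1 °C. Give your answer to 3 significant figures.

Energy balance: M c_p dT/dt = ṁ c_p (T_in − T) + 126.
τ = M/ṁ = 42.672 s; T_ss = T_in + Q̇/(ṁ c_p) = 20.364 °C.
T(t) = T_ss + (T₀ − T_ss) e^(−t/τ). Set T = 17.1:
e^(−t/τ) = (17.1 − 20.364)/(12.4 − 20.364) = 0.40983
t = −42.672 · ln(0.40983) = 38.065 s.

38.1 s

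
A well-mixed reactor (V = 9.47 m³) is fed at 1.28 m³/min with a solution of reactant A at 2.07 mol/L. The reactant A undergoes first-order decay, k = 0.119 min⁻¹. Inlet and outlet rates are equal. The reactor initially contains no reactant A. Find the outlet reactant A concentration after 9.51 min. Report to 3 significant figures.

1.00 mol/L

Accumulation = in − out − consumed: V dC/dt = Q C_in − Q C − k V C.
dC/dt = (Q/V) C_in − (Q/V + k) C; effective rate a = Q/V + k = 0.13516 + 0.119 = 0.25416 min⁻¹.
C_ss = Q C_in/(Q + kV) = 1.1008 mol/L; C(t) = C_ss + (C₀ − C_ss) e^(−a t).
C(9.51) = 1.1008 + (-1.1008)·e^(−0.25416·9.51) = 1.1008 + (-1.1008)·0.089180 = 1.0026 mol/L.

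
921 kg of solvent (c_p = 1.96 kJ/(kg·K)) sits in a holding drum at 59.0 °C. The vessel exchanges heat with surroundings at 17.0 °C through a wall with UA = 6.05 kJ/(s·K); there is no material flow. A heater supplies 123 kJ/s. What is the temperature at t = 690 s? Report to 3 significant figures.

39.5 °C

Heat balance on the well-mixed liquid: M c_p dT/dt = −UA(T − T_amb) + Q̇.
dT/dt = (T_ss − T)/τ with T_ss = T_amb + Q̇/UA = 17.0 + 123/6.05 = 37.331 °C, τ = M c_p/UA = 921·1.96/6.05 = 298.37 s.
Solution: T(t) = T_ss + (T₀ − T_ss) e^(−t/τ).
T(690) = 37.331 + (21.669)·0.099010 = 39.476 °C.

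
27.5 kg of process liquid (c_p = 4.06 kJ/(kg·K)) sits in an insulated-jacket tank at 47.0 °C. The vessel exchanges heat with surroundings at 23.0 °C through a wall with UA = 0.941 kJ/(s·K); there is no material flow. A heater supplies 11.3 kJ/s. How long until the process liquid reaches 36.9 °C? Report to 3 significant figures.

219 s

M c_p dT/dt = −UA(T − T_amb) + Q̇.
τ = M c_p/UA = 118.65 s; T_ss = T_amb + Q̇/UA = 23.0 + 11.3/0.941 = 35.009 °C.
T(t) = T_ss + (T₀ − T_ss)e^(−t/τ); set T = 36.9:
t = −τ ln[(T − T_ss)/(T₀ − T_ss)] = −118.65 · ln(0.15774) = 219.13 s.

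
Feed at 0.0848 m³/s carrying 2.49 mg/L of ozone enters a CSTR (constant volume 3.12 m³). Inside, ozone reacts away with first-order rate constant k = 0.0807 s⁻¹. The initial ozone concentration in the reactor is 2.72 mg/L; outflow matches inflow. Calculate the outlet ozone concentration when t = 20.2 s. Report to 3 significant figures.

Accumulation = in − out − consumed: V dC/dt = Q C_in − Q C − k V C.
This is linear with rate a = Q/V + k = 0.10788 s⁻¹.
C_ss = Q C_in/(Q + kV) = 0.62734 mg/L; C(t) = C_ss + (C₀ − C_ss) e^(−a t).
C(20.2) = 0.62734 + (2.0927)·e^(−0.10788·20.2) = 0.62734 + (2.0927)·0.11314 = 0.86409 mg/L.

0.864 mg/L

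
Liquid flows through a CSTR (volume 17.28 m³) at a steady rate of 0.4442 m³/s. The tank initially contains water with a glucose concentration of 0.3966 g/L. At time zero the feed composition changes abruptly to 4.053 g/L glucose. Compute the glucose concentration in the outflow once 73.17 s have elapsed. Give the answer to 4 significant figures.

3.496 g/L

Accumulation = in − out for the solute gives V dC/dt = Q(C_in − C).
Time constant τ = V/Q = 17.28/0.4442 = 38.9014 s.
This is linear first-order; C(t) = C_in + (C₀ − C_in) e^(−t/τ).
C(73.17) = 4.053 + (0.3966 − 4.053)·e^(−73.17/38.9014) = 4.053 + (-3.65640)·0.152451 = 3.49558 g/L.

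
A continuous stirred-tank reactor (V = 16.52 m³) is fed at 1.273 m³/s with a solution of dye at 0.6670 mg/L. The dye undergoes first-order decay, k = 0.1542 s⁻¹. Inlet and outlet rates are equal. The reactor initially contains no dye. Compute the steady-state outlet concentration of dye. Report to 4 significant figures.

0.2223 mg/L

Species balance: V dC/dt = Q C_in − Q C − k V C.
Steady state (dC/dt = 0): C_ss = Q C_in/(Q + kV) = C_in/(1 + kV/Q).
C_ss = 1.273·0.6670/(1.273 + 0.1542·16.52) = 0.849091/3.82038 = 0.222253 mg/L.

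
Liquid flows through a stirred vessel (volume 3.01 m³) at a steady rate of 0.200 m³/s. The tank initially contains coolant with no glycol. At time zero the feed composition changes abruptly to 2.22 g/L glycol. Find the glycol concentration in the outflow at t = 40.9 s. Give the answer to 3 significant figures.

2.07 g/L

Mass balance on the solute (V constant): V dC/dt = Q(C_in − C).
So dC/dt = (C_in − C)/τ with τ = V/Q = 3.01/0.200 = 15.050 s.
Integrating: C(t) = C_in + (C₀ − C_in) e^(−t/τ).
C(40.9) = 2.22 + (0 − 2.22)·e^(−40.9/15.050) = 2.22 + (-2.2200)·0.066033 = 2.0734 g/L.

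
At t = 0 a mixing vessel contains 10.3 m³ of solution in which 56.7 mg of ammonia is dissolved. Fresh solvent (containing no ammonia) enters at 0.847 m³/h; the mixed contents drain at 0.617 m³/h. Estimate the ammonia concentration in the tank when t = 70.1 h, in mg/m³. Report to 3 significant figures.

0.171 mg/m³

Total volume: dV/dt = Q_in − Q_out = 0.23000 m³/h, so V(t) = 10.3 + 0.23000 t and V(70.1) = 26.423 m³.
Species balance (pure solvent in): dm/dt = −Q_out · m/V(t).
dm/m = −Q_out dt/(V₀ + 0.23000 t); integrating gives ln(m/m₀) = −(Q_out/(Q_in−Q_out)) ln(V/V₀).
m = m₀ (V₀/V)^(Q_out/(Q_in−Q_out)) = 56.7 × (10.3/26.423)^(2.6826) = 4.5291 mg.
C = m/V = 4.5291/26.423 = 0.17141 mg/m³.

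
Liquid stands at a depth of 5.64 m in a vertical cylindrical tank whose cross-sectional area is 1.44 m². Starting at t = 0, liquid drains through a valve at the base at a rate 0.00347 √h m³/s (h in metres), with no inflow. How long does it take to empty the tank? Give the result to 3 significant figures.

A dh/dt = −Q_out = −0.00347 √h.
∫ h^(−1/2) dh = −(0.00347/A) ∫ dt, giving 2√h = 2√h₀ − (0.00347/A) t.
Set h = 0: 2√h₀ = (0.00347/A) t_empty ⇒ t_empty = 2A√h₀/0.00347.
t_empty = 2·1.44·√5.64/0.00347 = 2.8800·2.3749/0.00347 = 1971.1 s.

1970 s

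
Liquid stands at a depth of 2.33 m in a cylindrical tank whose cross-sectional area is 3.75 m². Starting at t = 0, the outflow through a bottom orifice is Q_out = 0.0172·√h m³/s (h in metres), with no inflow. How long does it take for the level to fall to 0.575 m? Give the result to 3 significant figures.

A dh/dt = −Q_out = −0.0172 √h.
This is separable: 2 d(√h)/dt = −0.0172/A, so √h = √h₀ − (0.0172/(2A)) t.
t = 2A(√h₀ − √h)/0.0172 = 2·3.75·(√2.33 − √0.575)/0.0172
  = 7.5000 × (1.5264 − 0.75829) / 0.0172 = 334.95 s.

335 s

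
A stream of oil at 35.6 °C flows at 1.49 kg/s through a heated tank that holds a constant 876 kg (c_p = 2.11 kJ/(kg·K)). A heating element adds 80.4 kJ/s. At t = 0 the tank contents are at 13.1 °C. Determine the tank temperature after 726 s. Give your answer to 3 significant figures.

M c_p dT/dt = ṁ c_p (T_in − T) + Q̇.
τ = M/ṁ = 587.92 s; T_ss = T_in + Q̇/(ṁ c_p) = 35.6 + 80.4/(1.49·2.11) = 61.173 °C.
Solution: T(t) = T_ss + (T₀ − T_ss) e^(−t/τ).
T(726) = 61.173 + (-48.073)·e^(−726/587.92) = 61.173 + (-48.073)·0.29087 = 47.190 °C.

47.2 °C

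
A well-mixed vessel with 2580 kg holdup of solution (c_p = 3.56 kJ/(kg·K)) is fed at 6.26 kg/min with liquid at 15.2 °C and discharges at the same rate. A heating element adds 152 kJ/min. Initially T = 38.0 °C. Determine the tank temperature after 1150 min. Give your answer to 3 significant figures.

Energy balance: M c_p dT/dt = ṁ c_p (T_in − T) + 152.
Rearrange: dT/dt = (T_ss − T)/τ with τ = M/ṁ = 412.14 min and T_ss = T_in + Q̇/(ṁ c_p) = 22.021 °C.
This is linear first-order; T(t) = T_ss + (T₀ − T_ss) e^(−t/τ).
T(1150) = 22.021 + (15.979)·e^(−1150/412.14) = 22.021 + (15.979)·0.061402 = 23.002 °C.

23.0 °C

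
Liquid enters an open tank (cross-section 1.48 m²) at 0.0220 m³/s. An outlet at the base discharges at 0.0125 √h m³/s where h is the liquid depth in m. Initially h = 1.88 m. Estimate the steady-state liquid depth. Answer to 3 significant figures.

3.10 m

Level balance: A dh/dt = 0.0220 − 0.0125 √h. Setting dh/dt = 0:
Q_in = 0.0125 √h_ss ⇒ √h_ss = 0.0220/0.0125 = 1.7600.
h_ss = 1.7600² = 3.0976 m. (Since h₀ = 1.88 m < h_ss, the level will rise toward this value.)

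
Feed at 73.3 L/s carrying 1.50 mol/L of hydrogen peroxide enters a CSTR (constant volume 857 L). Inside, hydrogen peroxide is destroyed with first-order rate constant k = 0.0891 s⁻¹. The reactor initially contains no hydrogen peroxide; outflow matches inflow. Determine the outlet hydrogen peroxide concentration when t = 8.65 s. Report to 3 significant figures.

Accumulation = in − out − consumed: V dC/dt = Q C_in − Q C − k V C.
This is linear with rate a = Q/V + k = 0.17463 s⁻¹.
C_ss = Q C_in/(Q + kV) = 0.73467 mol/L; C(t) = C_ss + (C₀ − C_ss) e^(−a t).
C(8.65) = 0.73467 + (-0.73467)·e^(−0.17463·8.65) = 0.73467 + (-0.73467)·0.22079 = 0.57247 mol/L.

0.572 mol/L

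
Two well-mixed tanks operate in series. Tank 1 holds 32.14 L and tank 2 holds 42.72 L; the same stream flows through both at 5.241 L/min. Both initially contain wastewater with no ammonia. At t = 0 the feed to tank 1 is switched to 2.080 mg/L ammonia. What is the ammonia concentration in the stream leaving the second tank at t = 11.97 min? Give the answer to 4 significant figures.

Each tank obeys Vᵢ dCᵢ/dt = Q(Cᵢ₋₁ − Cᵢ), so τᵢ = Vᵢ/Q.
τ₁ = 32.14/5.241 = 6.13242 min; τ₂ = 42.72/5.241 = 8.15112 min.
Tank 1: C₁ = C_in(1 − e^(−t/τ₁)). Tank 2 (τ₁ ≠ τ₂): C₂ = C_in[1 − (τ₁ e^(−t/τ₁) − τ₂ e^(−t/τ₂))/(τ₁ − τ₂)].
At t = 11.97: e^(−t/τ₁) = 0.142001, e^(−t/τ₂) = 0.230268.
C₂ = 2.080·[1 − (6.13242·0.142001 − 8.15112·0.230268)/(-2.01870)] = 2.080·0.501593 = 1.04331 mg/L.

1.043 mg/L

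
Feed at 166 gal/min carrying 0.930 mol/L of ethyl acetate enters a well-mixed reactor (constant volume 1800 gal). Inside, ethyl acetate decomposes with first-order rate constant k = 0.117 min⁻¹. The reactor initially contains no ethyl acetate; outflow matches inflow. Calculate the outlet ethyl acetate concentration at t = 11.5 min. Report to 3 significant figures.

0.373 mol/L

Species balance: V dC/dt = Q C_in − Q C − k V C.
This is linear with rate a = Q/V + k = 0.20922 min⁻¹.
C_ss = Q C_in/(Q + kV) = 0.40993 mol/L; C(t) = C_ss + (C₀ − C_ss) e^(−a t).
C(11.5) = 0.40993 + (-0.40993)·e^(−0.20922·11.5) = 0.40993 + (-0.40993)·0.090170 = 0.37297 mol/L.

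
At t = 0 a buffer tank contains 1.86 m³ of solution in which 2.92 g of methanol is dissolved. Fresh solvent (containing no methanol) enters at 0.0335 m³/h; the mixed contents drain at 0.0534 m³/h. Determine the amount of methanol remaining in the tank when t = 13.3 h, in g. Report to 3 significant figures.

Total volume: dV/dt = Q_in − Q_out = -0.019900 m³/h, so V(t) = 1.86 − 0.019900 t and V(13.3) = 1.5953 m³.
Species balance (pure solvent in): dm/dt = −Q_out · m/V(t).
dm/m = −Q_out dt/(V₀ − 0.019900 t); integrating gives ln(m/m₀) = −(Q_out/(Q_in−Q_out)) ln(V/V₀).
m = m₀ (V₀/V)^(Q_out/(Q_in−Q_out)) = 2.92 × (1.86/1.5953)^(-2.6834) = 1.9342 g.

1.93 g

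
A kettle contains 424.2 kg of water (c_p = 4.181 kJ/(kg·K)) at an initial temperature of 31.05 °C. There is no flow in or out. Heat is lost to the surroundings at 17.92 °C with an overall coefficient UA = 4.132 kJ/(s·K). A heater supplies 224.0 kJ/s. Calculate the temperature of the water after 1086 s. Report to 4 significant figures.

Lumped-capacitance energy balance: M c_p dT/dt = UA(T_amb − T) + Q̇.
dT/dt = (T_ss − T)/τ with T_ss = T_amb + Q̇/UA = 17.92 + 224.0/4.132 = 72.1310 °C, τ = M c_p/UA = 424.2·4.181/4.132 = 429.230 s.
Integrating: T(t) = T_ss + (T₀ − T_ss) e^(−t/τ).
T(1086) = 72.1310 + (-41.0810)·0.0796503 = 68.8589 °C.

68.86 °C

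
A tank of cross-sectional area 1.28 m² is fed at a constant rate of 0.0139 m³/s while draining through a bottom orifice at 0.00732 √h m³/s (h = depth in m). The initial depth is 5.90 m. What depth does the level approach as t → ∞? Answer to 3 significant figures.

3.61 m

A dh/dt = Q_in − 0.00732 √h. Steady state requires inflow = outflow:
Q_in = 0.00732 √h_ss ⇒ √h_ss = 0.0139/0.00732 = 1.8989.
h_ss = 1.8989² = 3.6058 m. (Since h₀ = 5.90 m > h_ss, the level will fall toward this value.)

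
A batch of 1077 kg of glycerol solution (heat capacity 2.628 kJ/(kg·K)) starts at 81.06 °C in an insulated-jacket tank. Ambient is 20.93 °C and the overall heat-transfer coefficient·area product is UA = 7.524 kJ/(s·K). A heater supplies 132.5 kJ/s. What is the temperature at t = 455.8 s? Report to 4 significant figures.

M c_p dT/dt = −UA(T − T_amb) + Q̇.
dT/dt = (T_ss − T)/τ with T_ss = T_amb + Q̇/UA = 20.93 + 132.5/7.524 = 38.5403 °C, τ = M c_p/UA = 1077·2.628/7.524 = 376.177 s.
Solution: T(t) = T_ss + (T₀ − T_ss) e^(−t/τ).
T(455.8) = 38.5403 + (42.5197)·0.297702 = 51.1985 °C.

51.20 °C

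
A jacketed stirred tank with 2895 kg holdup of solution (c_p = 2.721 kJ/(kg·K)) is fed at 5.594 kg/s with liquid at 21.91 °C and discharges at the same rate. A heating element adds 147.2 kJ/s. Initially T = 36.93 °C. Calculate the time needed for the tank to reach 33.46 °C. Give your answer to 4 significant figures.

Heat balance on the well-mixed liquid: M c_p dT/dt = ṁ c_p (T_in − T) + 147.2.
τ = M/ṁ = 517.519 s; T_ss = T_in + Q̇/(ṁ c_p) = 31.5807 °C.
T(t) = T_ss + (T₀ − T_ss) e^(−t/τ). Set T = 33.46:
e^(−t/τ) = (33.46 − 31.5807)/(36.93 − 31.5807) = 0.351320
t = −517.519 · ln(0.351320) = 541.355 s.

541.4 s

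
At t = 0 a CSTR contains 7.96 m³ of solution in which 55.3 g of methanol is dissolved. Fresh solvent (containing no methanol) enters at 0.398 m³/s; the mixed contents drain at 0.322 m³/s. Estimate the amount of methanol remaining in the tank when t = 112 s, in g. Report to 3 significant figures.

Total volume: dV/dt = Q_in − Q_out = 0.076000 m³/s, so V(t) = 7.96 + 0.076000 t and V(112) = 16.472 m³.
Solute balance: dm/dt = 0 − Q_out C = −Q_out m/V(t).
dm/m = −Q_out dt/(V₀ + 0.076000 t); integrating gives ln(m/m₀) = −(Q_out/(Q_in−Q_out)) ln(V/V₀).
m = m₀ (V₀/V)^(Q_out/(Q_in−Q_out)) = 55.3 × (7.96/16.472)^(4.2368) = 2.5386 g.

2.54 g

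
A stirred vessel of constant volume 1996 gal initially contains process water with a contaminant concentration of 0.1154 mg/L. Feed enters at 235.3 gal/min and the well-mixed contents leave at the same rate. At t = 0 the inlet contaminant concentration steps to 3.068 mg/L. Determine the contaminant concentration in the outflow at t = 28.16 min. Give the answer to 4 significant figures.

Species balance on the tank: V dC/dt = Q(C_in − C).
Time constant τ = V/Q = 1996/235.3 = 8.48279 min.
Integrating: C(t) = C_in + (C₀ − C_in) e^(−t/τ).
C(28.16) = 3.068 + (0.1154 − 3.068)·e^(−28.16/8.48279) = 3.068 + (-2.95260)·0.0361650 = 2.96122 mg/L.

2.961 mg/L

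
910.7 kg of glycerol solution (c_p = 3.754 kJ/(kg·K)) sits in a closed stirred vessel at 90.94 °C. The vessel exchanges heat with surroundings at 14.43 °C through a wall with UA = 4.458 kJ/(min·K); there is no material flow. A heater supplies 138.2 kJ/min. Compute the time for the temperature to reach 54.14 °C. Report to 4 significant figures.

Energy balance: M c_p dT/dt = −UA(T − T_amb) + Q̇.
τ = M c_p/UA = 766.884 min; T_ss = T_amb + Q̇/UA = 14.43 + 138.2/4.458 = 45.4304 °C.
T(t) = T_ss + (T₀ − T_ss)e^(−t/τ); set T = 54.14:
t = −τ ln[(T − T_ss)/(T₀ − T_ss)] = −766.884 · ln(0.191379) = 1268.04 min.

1268 min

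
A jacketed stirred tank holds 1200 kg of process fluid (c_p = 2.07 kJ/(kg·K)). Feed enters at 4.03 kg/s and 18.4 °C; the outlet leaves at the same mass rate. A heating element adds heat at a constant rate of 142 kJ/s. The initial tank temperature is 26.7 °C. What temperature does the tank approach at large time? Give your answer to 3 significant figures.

M c_p dT/dt = ṁ c_p (T_in − T) + Q̇.
At steady state dT/dt = 0 ⇒ T_ss = T_in + Q̇/(ṁ c_p) = 18.4 + 142/(4.03·2.07) = 35.422 °C.

35.4 °C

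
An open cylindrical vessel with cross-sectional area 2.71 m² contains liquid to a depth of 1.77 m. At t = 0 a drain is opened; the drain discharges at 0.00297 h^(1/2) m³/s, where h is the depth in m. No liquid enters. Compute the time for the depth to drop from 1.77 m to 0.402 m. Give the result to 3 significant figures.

1270 s

With no inflow, A dh/dt = −0.00297 √h.
Separate and integrate: 2(√h − √h₀) = −(0.00297/A) t.
t = 2A(√h₀ − √h)/0.00297 = 2·2.71·(√1.77 − √0.402)/0.00297
  = 5.4200 × (1.3304 − 0.63403) / 0.00297 = 1270.8 s.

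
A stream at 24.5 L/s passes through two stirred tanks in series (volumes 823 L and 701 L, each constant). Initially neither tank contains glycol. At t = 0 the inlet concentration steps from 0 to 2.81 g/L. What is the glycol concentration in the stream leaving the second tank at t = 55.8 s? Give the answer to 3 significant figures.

1.51 g/L

Species balance on tank i: dCᵢ/dt = (Cᵢ₋₁ − Cᵢ)/τᵢ with τᵢ = Vᵢ/Q.
τ₁ = 823/24.5 = 33.592 s; τ₂ = 701/24.5 = 28.612 s.
Tank 1: C₁ = C_in(1 − e^(−t/τ₁)). Tank 2 (τ₁ ≠ τ₂): C₂ = C_in[1 − (τ₁ e^(−t/τ₁) − τ₂ e^(−t/τ₂))/(τ₁ − τ₂)].
At t = 55.8: e^(−t/τ₁) = 0.18993, e^(−t/τ₂) = 0.14224.
C₂ = 2.81·[1 − (33.592·0.18993 − 28.612·0.14224)/(4.9796)] = 2.81·0.53609 = 1.5064 g/L.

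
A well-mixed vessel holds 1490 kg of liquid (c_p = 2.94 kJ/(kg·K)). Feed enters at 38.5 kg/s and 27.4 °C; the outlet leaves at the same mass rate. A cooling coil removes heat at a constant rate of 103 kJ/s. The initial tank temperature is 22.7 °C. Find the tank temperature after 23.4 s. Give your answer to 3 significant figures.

Unsteady energy balance on the tank contents: M c_p dT/dt = ṁ c_p (T_in − T) − 103.
τ = M/ṁ = 38.701 s; T_ss = T_in − Q̇/(ṁ c_p) = 27.4 − 103/(38.5·2.94) = 26.490 °C.
Solution: T(t) = T_ss + (T₀ − T_ss) e^(−t/τ).
T(23.4) = 26.490 + (-3.7900)·e^(−23.4/38.701) = 26.490 + (-3.7900)·0.54628 = 24.420 °C.

24.4 °C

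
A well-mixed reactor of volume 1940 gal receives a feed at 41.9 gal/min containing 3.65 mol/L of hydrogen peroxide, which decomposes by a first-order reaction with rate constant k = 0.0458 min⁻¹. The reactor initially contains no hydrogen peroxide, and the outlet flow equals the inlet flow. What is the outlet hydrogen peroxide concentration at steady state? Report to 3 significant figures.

Species balance: V dC/dt = Q C_in − Q C − k V C.
Steady state (dC/dt = 0): C_ss = Q C_in/(Q + kV) = C_in/(1 + kV/Q).
C_ss = 41.9·3.65/(41.9 + 0.0458·1940) = 152.94/130.75 = 1.1697 mol/L.

1.17 mol/L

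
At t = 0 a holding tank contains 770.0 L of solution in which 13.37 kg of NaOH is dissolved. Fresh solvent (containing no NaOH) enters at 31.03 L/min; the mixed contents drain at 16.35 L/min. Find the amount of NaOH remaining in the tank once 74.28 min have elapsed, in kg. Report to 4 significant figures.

Let m(t) be the amount of NaOH. Volume: V(t) = V₀ + (Q_in − Q_out) t = 770.0 + 14.6800 t; V(74.28) = 1860.43 L.
Species balance (pure solvent in): dm/dt = −Q_out · m/V(t).
dm/m = −Q_out dt/(V₀ + 14.6800 t); integrating gives ln(m/m₀) = −(Q_out/(Q_in−Q_out)) ln(V/V₀).
m = m₀ (V₀/V)^(Q_out/(Q_in−Q_out)) = 13.37 × (770.0/1860.43)^(1.11376) = 5.00524 kg.

5.005 kg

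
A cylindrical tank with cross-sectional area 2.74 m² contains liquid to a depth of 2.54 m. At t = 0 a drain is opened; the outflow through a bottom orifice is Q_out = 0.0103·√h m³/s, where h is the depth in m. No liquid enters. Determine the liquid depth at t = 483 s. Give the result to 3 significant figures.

A dh/dt = −Q_out = −0.0103 √h.
∫ h^(−1/2) dh = −(0.0103/A) ∫ dt, giving 2√h = 2√h₀ − (0.0103/A) t.
√h = √2.54 − 0.0103·483/(2·2.74) = 1.5937 − 0.90783 = 0.68591.
h = 0.68591² = 0.47047 m.

0.470 m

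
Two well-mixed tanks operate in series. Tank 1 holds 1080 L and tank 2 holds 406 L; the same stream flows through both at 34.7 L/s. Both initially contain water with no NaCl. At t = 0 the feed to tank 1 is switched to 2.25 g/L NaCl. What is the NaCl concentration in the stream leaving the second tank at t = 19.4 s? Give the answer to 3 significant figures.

0.575 g/L

Each tank obeys Vᵢ dCᵢ/dt = Q(Cᵢ₋₁ − Cᵢ), so τᵢ = Vᵢ/Q.
τ₁ = 1080/34.7 = 31.124 s; τ₂ = 406/34.7 = 11.700 s.
Solving the cascade with C₁(0)=C₂(0)=0 gives C₂(t) = C_in[1 − (τ₁ e^(−t/τ₁) − τ₂ e^(−t/τ₂))/(τ₁ − τ₂)].
At t = 19.4: e^(−t/τ₁) = 0.53616, e^(−t/τ₂) = 0.19050.
C₂ = 2.25·[1 − (31.124·0.53616 − 11.700·0.19050)/(19.424)] = 2.25·0.25562 = 0.57514 g/L.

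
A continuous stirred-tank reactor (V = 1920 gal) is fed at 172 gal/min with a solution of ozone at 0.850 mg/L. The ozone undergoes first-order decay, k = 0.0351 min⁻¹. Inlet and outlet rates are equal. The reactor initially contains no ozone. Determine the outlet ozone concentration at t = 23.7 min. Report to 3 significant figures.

V dC/dt = Q(C_in − C) − k V C.
dC/dt = (Q/V) C_in − (Q/V + k) C; effective rate a = Q/V + k = 0.089583 + 0.0351 = 0.12468 min⁻¹.
C_ss = Q C_in/(Q + kV) = 0.61071 mg/L; C(t) = C_ss + (C₀ − C_ss) e^(−a t).
C(23.7) = 0.61071 + (-0.61071)·e^(−0.12468·23.7) = 0.61071 + (-0.61071)·0.052079 = 0.57891 mg/L.

0.579 mg/L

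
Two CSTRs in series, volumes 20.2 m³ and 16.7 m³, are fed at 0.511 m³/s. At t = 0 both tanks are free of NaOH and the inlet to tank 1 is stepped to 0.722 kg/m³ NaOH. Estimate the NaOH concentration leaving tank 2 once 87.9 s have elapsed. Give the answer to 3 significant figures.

0.505 kg/m³

Time constants: τᵢ = Vᵢ/Q for each well-mixed tank.
τ₁ = 20.2/0.511 = 39.530 s; τ₂ = 16.7/0.511 = 32.681 s.
Solving the cascade with C₁(0)=C₂(0)=0 gives C₂(t) = C_in[1 − (τ₁ e^(−t/τ₁) − τ₂ e^(−t/τ₂))/(τ₁ − τ₂)].
At t = 87.9: e^(−t/τ₁) = 0.10822, e^(−t/τ₂) = 0.067906.
C₂ = 0.722·[1 − (39.530·0.10822 − 32.681·0.067906)/(6.8493)] = 0.722·0.69944 = 0.50499 kg/m³.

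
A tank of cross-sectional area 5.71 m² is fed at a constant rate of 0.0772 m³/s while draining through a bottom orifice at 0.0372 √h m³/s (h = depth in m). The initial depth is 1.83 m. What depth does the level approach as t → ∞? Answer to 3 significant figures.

4.31 m

A dh/dt = Q_in − 0.0372 √h. Steady state requires inflow = outflow:
Q_in = 0.0372 √h_ss ⇒ √h_ss = 0.0772/0.0372 = 2.0753.
h_ss = 2.0753² = 4.3067 m. (Since h₀ = 1.83 m < h_ss, the level will rise toward this value.)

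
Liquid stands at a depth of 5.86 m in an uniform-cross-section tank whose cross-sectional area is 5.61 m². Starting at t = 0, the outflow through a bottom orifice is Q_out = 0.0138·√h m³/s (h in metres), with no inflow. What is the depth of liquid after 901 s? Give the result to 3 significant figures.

1.72 m

Mass balance (ρ constant): A dh/dt = −0.0138 √h.
Separate and integrate: 2(√h − √h₀) = −(0.0138/A) t.
√h = √5.86 − 0.0138·901/(2·5.61) = 2.4207 − 1.1082 = 1.3126.
h = 1.3126² = 1.7228 m.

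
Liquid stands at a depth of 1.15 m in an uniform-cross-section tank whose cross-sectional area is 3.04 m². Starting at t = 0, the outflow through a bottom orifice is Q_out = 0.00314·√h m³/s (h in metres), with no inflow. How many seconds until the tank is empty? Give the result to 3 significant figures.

With no inflow, A dh/dt = −0.00314 √h.
Separate and integrate: 2(√h − √h₀) = −(0.00314/A) t.
Set h = 0: 2√h₀ = (0.00314/A) t_empty ⇒ t_empty = 2A√h₀/0.00314.
t_empty = 2·3.04·√1.15/0.00314 = 6.0800·1.0724/0.00314 = 2076.5 s.

2080 s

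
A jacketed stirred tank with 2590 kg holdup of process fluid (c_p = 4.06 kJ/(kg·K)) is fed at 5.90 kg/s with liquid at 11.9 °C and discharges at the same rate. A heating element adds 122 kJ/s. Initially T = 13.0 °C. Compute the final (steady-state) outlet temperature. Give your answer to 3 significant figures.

17.0 °C

Heat balance on the well-mixed liquid: M c_p dT/dt = ṁ c_p (T_in − T) + 122.
At steady state dT/dt = 0 ⇒ T_ss = T_in + Q̇/(ṁ c_p) = 11.9 + 122/(5.90·4.06) = 16.993 °C.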